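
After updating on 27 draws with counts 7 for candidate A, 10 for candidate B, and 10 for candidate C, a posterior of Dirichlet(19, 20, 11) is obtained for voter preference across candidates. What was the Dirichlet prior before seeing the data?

Dirichlet(12, 10, 1)

For a Dirichlet(α) prior with multinomial counts c, the posterior is Dirichlet(α + c) componentwise.
Subtract each count from the matching posterior parameter: 19−7=12, 20−10=10, 11−10=1.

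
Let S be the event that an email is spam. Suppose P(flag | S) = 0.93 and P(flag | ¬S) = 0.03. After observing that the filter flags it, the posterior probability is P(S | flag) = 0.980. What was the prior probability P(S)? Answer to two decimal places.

P(S) = 0.61

Bayes' rule in odds form gives O(S|E) = O(S)·[P(E|S)/P(E|¬S)], hence O(S) = O(S|E)/LR.
Posterior odds = 0.980/(1−0.980) = 49.0000. LR = 0.93/0.03 = 31.0000.
Prior odds = 49.0000/31.0000 = 1.5806, so P(S) = 1.5806/(1+1.5806) ≈ 0.61.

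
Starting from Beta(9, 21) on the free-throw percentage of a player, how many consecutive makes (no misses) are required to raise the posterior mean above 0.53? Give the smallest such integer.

After k makes and 0 misses the posterior is Beta(9+k, 21), with mean (9+k)/(9+21+k).
Set (9+k)/(30+k) > 0.53 and solve: k > (0.53·30 − 9)/(1 − 0.53) = 14.681.
The smallest integer exceeding 14.681 is 15.

k = 15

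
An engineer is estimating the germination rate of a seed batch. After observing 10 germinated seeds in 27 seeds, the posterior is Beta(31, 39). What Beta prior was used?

A Beta(a, b) prior with s successes and f failures in binomial data gives a Beta(a+s, b+f) posterior.
Subtract the data counts: 31−10=21, 39−17=22.

Beta(21, 22)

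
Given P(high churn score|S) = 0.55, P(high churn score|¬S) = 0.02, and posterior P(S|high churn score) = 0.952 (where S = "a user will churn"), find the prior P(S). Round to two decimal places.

P(S) = 0.42

In odds form, posterior odds = prior odds × likelihood ratio, so prior odds = posterior odds ÷ LR.
Posterior odds = 0.952/(1−0.952) = 19.8333. LR = 0.55/0.02 = 27.5000.
Prior odds = 19.8333/27.5000 = 0.7212, so P(S) = 0.7212/(1+0.7212) ≈ 0.42.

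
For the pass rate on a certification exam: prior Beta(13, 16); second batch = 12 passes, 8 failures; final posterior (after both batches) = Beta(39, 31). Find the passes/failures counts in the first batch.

Sequential conjugate updates are equivalent to a single update on the pooled data, so total successes = posterior α − prior α and total failures = posterior β − prior β.
Total across both batches: 39−13=26 passes, 31−16=15 failures.
Subtract the second batch: 26−12=14 passes and 15−8=7 failures.

14 passes and 7 failures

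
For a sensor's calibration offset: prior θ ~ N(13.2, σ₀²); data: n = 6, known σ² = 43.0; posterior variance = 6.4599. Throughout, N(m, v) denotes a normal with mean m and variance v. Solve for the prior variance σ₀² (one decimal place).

σ₀² = 65.5

For the Normal–Normal model with known σ², precisions add: τ_n = τ₀ + n/σ².
So 1/σ₀² = 1/6.4599 − 6/43.0 = 0.154801 − 0.139535 = 0.015266.
Hence σ₀² = 1/0.015266 ≈ 65.5.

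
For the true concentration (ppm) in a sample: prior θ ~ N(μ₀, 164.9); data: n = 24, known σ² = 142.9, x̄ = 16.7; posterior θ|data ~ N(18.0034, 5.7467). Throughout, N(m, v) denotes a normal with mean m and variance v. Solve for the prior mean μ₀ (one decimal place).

With known observation variance, the Normal–Normal posterior has precision τ_n = τ₀ + n/σ² and mean μ_n = (τ₀μ₀ + (n/σ²)x̄)/τ_n.
Here τ₀ = 1/164.9 = 0.006064 and τ_data = 24/142.9 = 0.167950, so τ_n = 0.174014.
Rearranging for μ₀: μ₀ = (μ_n·τ_n − τ_data·x̄)/τ₀ = (18.0034·0.174014 − 0.167950·16.7) / 0.006064 = 0.328079/0.006064 ≈ 54.1.

μ₀ = 54.1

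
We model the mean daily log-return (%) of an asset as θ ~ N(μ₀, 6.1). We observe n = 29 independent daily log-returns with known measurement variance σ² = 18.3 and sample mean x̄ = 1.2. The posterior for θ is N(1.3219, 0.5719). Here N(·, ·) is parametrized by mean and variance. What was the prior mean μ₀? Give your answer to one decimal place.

The posterior mean is a precision-weighted average: μ_n = (τ₀μ₀ + τ_data·x̄)/(τ₀+τ_data), with τ₀=1/σ₀² and τ_data=n/σ².
Here τ₀ = 1/6.1 = 0.163934 and τ_data = 29/18.3 = 1.584699, so τ_n = 1.748633.
Rearranging for μ₀: μ₀ = (μ_n·τ_n − τ_data·x̄)/τ₀ = (1.3219·1.748633 − 1.584699·1.2) / 0.163934 = 0.409879/0.163934 ≈ 2.5.

μ₀ = 2.5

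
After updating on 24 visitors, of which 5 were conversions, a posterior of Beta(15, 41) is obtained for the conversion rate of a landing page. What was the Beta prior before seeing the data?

Beta is conjugate to the binomial likelihood: posterior = Beta(a+s, b+f).
So a = 15 − 5 = 10 and b = 41 − 19 = 22.

Beta(10, 22)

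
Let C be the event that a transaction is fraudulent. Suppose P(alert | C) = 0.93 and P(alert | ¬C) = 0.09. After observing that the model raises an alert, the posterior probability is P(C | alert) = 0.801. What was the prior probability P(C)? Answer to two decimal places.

In odds form, posterior odds = prior odds × likelihood ratio, so prior odds = posterior odds ÷ LR.
Posterior odds = 0.801/(1−0.801) = 4.0251. LR = 0.93/0.09 = 10.3333.
Prior odds = 4.0251/10.3333 = 0.3895, so P(C) = 0.3895/(1+0.3895) ≈ 0.28.

P(C) = 0.28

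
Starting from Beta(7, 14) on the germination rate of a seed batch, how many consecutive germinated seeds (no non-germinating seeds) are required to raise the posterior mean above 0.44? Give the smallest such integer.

After k germinated seeds and 0 non-germinating seeds the posterior is Beta(7+k, 14), with mean (7+k)/(7+14+k).
Set (7+k)/(21+k) > 0.44 and solve: k > (0.44·21 − 7)/(1 − 0.44) = 4.000.
The smallest integer exceeding 4.000 is 5.

k = 5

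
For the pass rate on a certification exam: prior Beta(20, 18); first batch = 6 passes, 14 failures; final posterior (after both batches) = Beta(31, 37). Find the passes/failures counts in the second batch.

Because Beta–binomial updating is additive in the counts, the combined data contributed (α_post−α_prior, β_post−β_prior) successes and failures.
Total across both batches: 31−20=11 passes, 37−18=19 failures.
Subtract the first batch: 11−6=5 passes and 19−14=5 failures.

5 passes and 5 failures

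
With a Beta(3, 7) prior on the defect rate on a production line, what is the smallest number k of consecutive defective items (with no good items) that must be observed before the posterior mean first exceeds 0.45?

k = 3

After k defective items and 0 good items the posterior is Beta(3+k, 7), with mean (3+k)/(3+7+k).
Set (3+k)/(10+k) > 0.45 and solve: k > (0.45·10 − 3)/(1 − 0.45) = 2.727.
The smallest integer exceeding 2.727 is 3.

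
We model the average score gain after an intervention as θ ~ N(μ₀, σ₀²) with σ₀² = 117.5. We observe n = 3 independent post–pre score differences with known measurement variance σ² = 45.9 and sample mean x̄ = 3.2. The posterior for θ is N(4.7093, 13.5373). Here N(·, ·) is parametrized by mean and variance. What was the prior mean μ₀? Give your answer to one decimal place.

With known observation variance, the Normal–Normal posterior has precision τ_n = τ₀ + n/σ² and mean μ_n = (τ₀μ₀ + (n/σ²)x̄)/τ_n.
Here τ₀ = 1/117.5 = 0.008511 and τ_data = 3/45.9 = 0.065359, so τ_n = 0.073870.
Rearranging for μ₀: μ₀ = (μ_n·τ_n − τ_data·x̄)/τ₀ = (4.7093·0.073870 − 0.065359·3.2) / 0.008511 = 0.138727/0.008511 ≈ 16.3.

μ₀ = 16.3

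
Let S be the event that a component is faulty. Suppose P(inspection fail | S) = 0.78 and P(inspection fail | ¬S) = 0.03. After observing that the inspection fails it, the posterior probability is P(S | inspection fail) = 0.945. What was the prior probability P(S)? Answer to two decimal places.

P(S) = 0.40

Bayes' rule in odds form gives O(S|E) = O(S)·[P(E|S)/P(E|¬S)], hence O(S) = O(S|E)/LR.
Posterior odds = 0.945/(1−0.945) = 17.1818. LR = 0.78/0.03 = 26.0000.
Prior odds = 17.1818/26.0000 = 0.6608, so P(S) = 0.6608/(1+0.6608) ≈ 0.40.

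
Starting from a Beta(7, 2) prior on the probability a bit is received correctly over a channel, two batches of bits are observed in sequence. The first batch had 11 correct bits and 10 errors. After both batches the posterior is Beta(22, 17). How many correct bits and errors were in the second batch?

4 correct bits and 5 errors

Because Beta–binomial updating is additive in the counts, the combined data contributed (α_post−α_prior, β_post−β_prior) successes and failures.
Total across both batches: 22−7=15 correct bits, 17−2=15 errors.
Subtract the first batch: 15−11=4 correct bits and 15−10=5 errors.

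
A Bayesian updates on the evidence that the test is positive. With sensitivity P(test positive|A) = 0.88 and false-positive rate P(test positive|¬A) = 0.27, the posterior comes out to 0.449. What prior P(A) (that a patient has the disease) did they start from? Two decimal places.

Bayes' rule in odds form gives O(A|E) = O(A)·[P(E|A)/P(E|¬A)], hence O(A) = O(A|E)/LR.
Posterior odds = 0.449/(1−0.449) = 0.8149. LR = 0.88/0.27 = 3.2593.
Prior odds = 0.8149/3.2593 = 0.2500, so P(A) = 0.2500/(1+0.2500) ≈ 0.20.

P(A) = 0.20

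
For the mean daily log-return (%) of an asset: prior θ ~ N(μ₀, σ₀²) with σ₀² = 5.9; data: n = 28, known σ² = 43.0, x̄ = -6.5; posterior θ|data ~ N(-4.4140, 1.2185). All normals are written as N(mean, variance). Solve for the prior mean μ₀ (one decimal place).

The posterior mean is a precision-weighted average: μ_n = (τ₀μ₀ + τ_data·x̄)/(τ₀+τ_data), with τ₀=1/σ₀² and τ_data=n/σ².
Here τ₀ = 1/5.9 = 0.169492 and τ_data = 28/43.0 = 0.651163, so τ_n = 0.820655.
Rearranging for μ₀: μ₀ = (μ_n·τ_n − τ_data·x̄)/τ₀ = (-4.4140·0.820655 − 0.651163·-6.5) / 0.169492 = 0.610188/0.169492 ≈ 3.6.

μ₀ = 3.6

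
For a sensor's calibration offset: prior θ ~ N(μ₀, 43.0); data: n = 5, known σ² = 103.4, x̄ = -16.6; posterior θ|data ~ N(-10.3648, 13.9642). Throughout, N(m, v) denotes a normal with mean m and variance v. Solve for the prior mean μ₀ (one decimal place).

μ₀ = 2.6

The posterior mean is a precision-weighted average: μ_n = (τ₀μ₀ + τ_data·x̄)/(τ₀+τ_data), with τ₀=1/σ₀² and τ_data=n/σ².
Here τ₀ = 1/43.0 = 0.023256 and τ_data = 5/103.4 = 0.048356, so τ_n = 0.071612.
Rearranging for μ₀: μ₀ = (μ_n·τ_n − τ_data·x̄)/τ₀ = (-10.3648·0.071612 − 0.048356·-16.6) / 0.023256 = 0.060466/0.023256 ≈ 2.6.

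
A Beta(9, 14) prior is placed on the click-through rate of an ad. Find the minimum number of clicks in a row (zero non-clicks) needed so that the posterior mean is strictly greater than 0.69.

After k clicks and 0 non-clicks the posterior is Beta(9+k, 14), with mean (9+k)/(9+14+k).
Set (9+k)/(23+k) > 0.69 and solve: k > (0.69·23 − 9)/(1 − 0.69) = 22.161.
The smallest integer exceeding 22.161 is 23.

k = 23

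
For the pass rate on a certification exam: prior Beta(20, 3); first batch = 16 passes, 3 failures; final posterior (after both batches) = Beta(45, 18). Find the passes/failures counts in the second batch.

Because Beta–binomial updating is additive in the counts, the combined data contributed (α_post−α_prior, β_post−β_prior) successes and failures.
Total across both batches: 45−20=25 passes, 18−3=15 failures.
Subtract the first batch: 25−16=9 passes and 15−3=12 failures.

9 passes and 12 failures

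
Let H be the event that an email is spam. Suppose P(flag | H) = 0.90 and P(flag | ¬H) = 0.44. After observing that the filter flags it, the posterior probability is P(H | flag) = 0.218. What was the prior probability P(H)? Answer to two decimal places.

Bayes' rule in odds form gives O(H|E) = O(H)·[P(E|H)/P(E|¬H)], hence O(H) = O(H|E)/LR.
Posterior odds = 0.218/(1−0.218) = 0.2788. LR = 0.90/0.44 = 2.0455.
Prior odds = 0.2788/2.0455 = 0.1363, so P(H) = 0.1363/(1+0.1363) ≈ 0.12.

P(H) = 0.12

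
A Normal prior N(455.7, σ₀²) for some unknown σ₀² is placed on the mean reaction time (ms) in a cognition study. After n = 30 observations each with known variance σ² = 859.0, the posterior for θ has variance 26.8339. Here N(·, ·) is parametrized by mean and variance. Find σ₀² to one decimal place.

σ₀² = 427.0

Posterior precision equals prior precision plus data precision: 1/σ_n² = 1/σ₀² + n/σ².
So 1/σ₀² = 1/26.8339 − 30/859.0 = 0.037266 − 0.034924 = 0.002342.
Hence σ₀² = 1/0.002342 ≈ 427.0.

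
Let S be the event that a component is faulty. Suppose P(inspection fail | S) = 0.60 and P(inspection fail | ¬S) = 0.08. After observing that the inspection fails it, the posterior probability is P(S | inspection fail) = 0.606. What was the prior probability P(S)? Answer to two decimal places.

In odds form, posterior odds = prior odds × likelihood ratio, so prior odds = posterior odds ÷ LR.
Posterior odds = 0.606/(1−0.606) = 1.5381. LR = 0.60/0.08 = 7.5000.
Prior odds = 1.5381/7.5000 = 0.2051, so P(S) = 0.2051/(1+0.2051) ≈ 0.17.

P(S) = 0.17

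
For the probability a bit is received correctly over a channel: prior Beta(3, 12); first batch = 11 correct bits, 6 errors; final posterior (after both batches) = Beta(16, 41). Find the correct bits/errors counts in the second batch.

2 correct bits and 23 errors

Because Beta–binomial updating is additive in the counts, the combined data contributed (α_post−α_prior, β_post−β_prior) successes and failures.
Total across both batches: 16−3=13 correct bits, 41−12=29 errors.
Subtract the first batch: 13−11=2 correct bits and 29−6=23 errors.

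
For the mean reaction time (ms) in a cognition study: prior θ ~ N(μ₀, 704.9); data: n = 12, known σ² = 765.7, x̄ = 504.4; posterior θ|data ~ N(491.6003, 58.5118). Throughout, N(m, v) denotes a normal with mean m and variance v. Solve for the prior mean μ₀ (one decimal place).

μ₀ = 350.2

With known observation variance, the Normal–Normal posterior has precision τ_n = τ₀ + n/σ² and mean μ_n = (τ₀μ₀ + (n/σ²)x̄)/τ_n.
Here τ₀ = 1/704.9 = 0.001419 and τ_data = 12/765.7 = 0.015672, so τ_n = 0.017091.
Rearranging for μ₀: μ₀ = (μ_n·τ_n − τ_data·x̄)/τ₀ = (491.6003·0.017091 − 0.015672·504.4) / 0.001419 = 0.496984/0.001419 ≈ 350.2.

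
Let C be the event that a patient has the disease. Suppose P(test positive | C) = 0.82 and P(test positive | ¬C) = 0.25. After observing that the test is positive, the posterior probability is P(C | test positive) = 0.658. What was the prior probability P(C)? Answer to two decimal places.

P(C) = 0.37

Bayes' rule in odds form gives O(C|E) = O(C)·[P(E|C)/P(E|¬C)], hence O(C) = O(C|E)/LR.
Posterior odds = 0.658/(1−0.658) = 1.9240. LR = 0.82/0.25 = 3.2800.
Prior odds = 1.9240/3.2800 = 0.5866, so P(C) = 0.5866/(1+0.5866) ≈ 0.37.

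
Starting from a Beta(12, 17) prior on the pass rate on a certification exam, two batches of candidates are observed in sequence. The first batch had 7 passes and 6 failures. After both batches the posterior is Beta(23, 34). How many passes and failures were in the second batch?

Because Beta–binomial updating is additive in the counts, the combined data contributed (α_post−α_prior, β_post−β_prior) successes and failures.
Total across both batches: 23−12=11 passes, 34−17=17 failures.
Subtract the first batch: 11−7=4 passes and 17−6=11 failures.

4 passes and 11 failures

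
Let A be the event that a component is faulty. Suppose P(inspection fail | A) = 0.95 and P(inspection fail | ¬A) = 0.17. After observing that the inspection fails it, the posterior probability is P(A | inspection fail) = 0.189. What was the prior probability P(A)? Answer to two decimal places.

Bayes' rule in odds form gives O(A|E) = O(A)·[P(E|A)/P(E|¬A)], hence O(A) = O(A|E)/LR.
Posterior odds = 0.189/(1−0.189) = 0.2330. LR = 0.95/0.17 = 5.5882.
Prior odds = 0.2330/5.5882 = 0.0417, so P(A) = 0.0417/(1+0.0417) ≈ 0.04.

P(A) = 0.04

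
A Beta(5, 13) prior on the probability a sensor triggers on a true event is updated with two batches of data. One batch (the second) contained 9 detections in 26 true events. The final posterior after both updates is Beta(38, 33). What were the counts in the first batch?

24 detections and 3 misses

Because Beta–binomial updating is additive in the counts, the combined data contributed (α_post−α_prior, β_post−β_prior) successes and failures.
Total across both batches: 38−5=33 detections, 33−13=20 misses.
Subtract the second batch: 33−9=24 detections and 20−17=3 misses.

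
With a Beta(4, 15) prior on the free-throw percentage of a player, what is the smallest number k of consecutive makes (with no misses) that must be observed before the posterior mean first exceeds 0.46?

After k makes and 0 misses the posterior is Beta(4+k, 15), with mean (4+k)/(4+15+k).
Set (4+k)/(19+k) > 0.46 and solve: k > (0.46·19 − 4)/(1 − 0.46) = 8.778.
The smallest integer exceeding 8.778 is 9, and checking k=9: (13)/(28) = 0.4643 > 0.46.

k = 9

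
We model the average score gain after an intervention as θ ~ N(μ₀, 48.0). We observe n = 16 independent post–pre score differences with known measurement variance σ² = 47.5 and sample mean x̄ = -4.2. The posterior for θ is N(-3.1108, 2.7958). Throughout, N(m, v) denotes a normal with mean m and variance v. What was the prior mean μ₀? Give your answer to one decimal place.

The posterior mean is a precision-weighted average: μ_n = (τ₀μ₀ + τ_data·x̄)/(τ₀+τ_data), with τ₀=1/σ₀² and τ_data=n/σ².
Here τ₀ = 1/48.0 = 0.020833 and τ_data = 16/47.5 = 0.336842, so τ_n = 0.357675.
Rearranging for μ₀: μ₀ = (μ_n·τ_n − τ_data·x̄)/τ₀ = (-3.1108·0.357675 − 0.336842·-4.2) / 0.020833 = 0.302081/0.020833 ≈ 14.5.

μ₀ = 14.5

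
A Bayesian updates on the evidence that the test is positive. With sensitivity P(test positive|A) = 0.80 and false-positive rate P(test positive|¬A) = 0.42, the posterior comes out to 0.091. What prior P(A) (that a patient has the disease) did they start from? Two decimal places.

P(A) = 0.05

Bayes' rule in odds form gives O(A|E) = O(A)·[P(E|A)/P(E|¬A)], hence O(A) = O(A|E)/LR.
Posterior odds = 0.091/(1−0.091) = 0.1001. LR = 0.80/0.42 = 1.9048.
Prior odds = 0.1001/1.9048 = 0.0526, so P(A) = 0.0526/(1+0.0526) ≈ 0.05.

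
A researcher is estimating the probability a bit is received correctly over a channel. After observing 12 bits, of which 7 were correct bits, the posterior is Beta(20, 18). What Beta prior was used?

Beta(13, 13)

A Beta(α, β) prior with s successes and f failures in binomial data gives a Beta(α+s, β+f) posterior.
So α = 20 − 7 = 13 and β = 18 − 5 = 13.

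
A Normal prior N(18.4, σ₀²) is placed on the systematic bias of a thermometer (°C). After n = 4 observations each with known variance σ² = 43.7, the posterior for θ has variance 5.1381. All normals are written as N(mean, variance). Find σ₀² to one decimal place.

σ₀² = 9.7

For the Normal–Normal model with known σ², precisions add: τ_n = τ₀ + n/σ².
So 1/σ₀² = 1/5.1381 − 4/43.7 = 0.194624 − 0.091533 = 0.103091.
Hence σ₀² = 1/0.103091 ≈ 9.7.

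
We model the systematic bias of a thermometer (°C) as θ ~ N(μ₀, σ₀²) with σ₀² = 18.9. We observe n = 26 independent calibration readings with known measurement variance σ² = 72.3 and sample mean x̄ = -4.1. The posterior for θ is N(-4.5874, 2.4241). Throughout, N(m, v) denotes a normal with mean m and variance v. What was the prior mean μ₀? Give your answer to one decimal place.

μ₀ = -7.9

With known observation variance, the Normal–Normal posterior has precision τ_n = τ₀ + n/σ² and mean μ_n = (τ₀μ₀ + (n/σ²)x̄)/τ_n.
Here τ₀ = 1/18.9 = 0.052910 and τ_data = 26/72.3 = 0.359613, so τ_n = 0.412523.
Rearranging for μ₀: μ₀ = (μ_n·τ_n − τ_data·x̄)/τ₀ = (-4.5874·0.412523 − 0.359613·-4.1) / 0.052910 = -0.417995/0.052910 ≈ -7.9.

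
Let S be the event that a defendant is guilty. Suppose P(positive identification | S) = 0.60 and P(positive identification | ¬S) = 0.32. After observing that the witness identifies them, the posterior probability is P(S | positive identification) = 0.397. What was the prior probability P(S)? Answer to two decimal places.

P(S) = 0.26

Bayes' rule in odds form gives O(S|E) = O(S)·[P(E|S)/P(E|¬S)], hence O(S) = O(S|E)/LR.
Posterior odds = 0.397/(1−0.397) = 0.6584. LR = 0.60/0.32 = 1.8750.
Prior odds = 0.6584/1.8750 = 0.3511, so P(S) = 0.3511/(1+0.3511) ≈ 0.26.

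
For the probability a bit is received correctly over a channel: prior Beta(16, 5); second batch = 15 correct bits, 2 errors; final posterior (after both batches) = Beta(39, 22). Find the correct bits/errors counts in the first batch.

8 correct bits and 15 errors

Because Beta–binomial updating is additive in the counts, the combined data contributed (α_post−α_prior, β_post−β_prior) successes and failures.
Total across both batches: 39−16=23 correct bits, 22−5=17 errors.
Subtract the second batch: 23−15=8 correct bits and 17−2=15 errors.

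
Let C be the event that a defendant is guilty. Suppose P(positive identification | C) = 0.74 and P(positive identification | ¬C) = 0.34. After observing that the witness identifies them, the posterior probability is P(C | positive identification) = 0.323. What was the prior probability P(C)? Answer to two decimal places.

P(C) = 0.18

In odds form, posterior odds = prior odds × likelihood ratio, so prior odds = posterior odds ÷ LR.
Posterior odds = 0.323/(1−0.323) = 0.4771. LR = 0.74/0.34 = 2.1765.
Prior odds = 0.4771/2.1765 = 0.2192, so P(C) = 0.2192/(1+0.2192) ≈ 0.18.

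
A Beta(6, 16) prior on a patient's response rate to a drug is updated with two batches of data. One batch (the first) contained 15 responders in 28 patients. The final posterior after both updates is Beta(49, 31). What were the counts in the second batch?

Sequential conjugate updates are equivalent to a single update on the pooled data, so total successes = posterior α − prior α and total failures = posterior β − prior β.
Total across both batches: 49−6=43 responders, 31−16=15 non-responders.
Subtract the first batch: 43−15=28 responders and 15−13=2 non-responders.

28 responders and 2 non-responders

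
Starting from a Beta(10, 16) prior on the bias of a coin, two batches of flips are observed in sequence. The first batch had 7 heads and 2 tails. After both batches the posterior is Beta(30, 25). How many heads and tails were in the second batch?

Sequential conjugate updates are equivalent to a single update on the pooled data, so total successes = posterior α − prior α and total failures = posterior β − prior β.
Total across both batches: 30−10=20 heads, 25−16=9 tails.
Subtract the first batch: 20−7=13 heads and 9−2=7 tails.

13 heads and 7 tails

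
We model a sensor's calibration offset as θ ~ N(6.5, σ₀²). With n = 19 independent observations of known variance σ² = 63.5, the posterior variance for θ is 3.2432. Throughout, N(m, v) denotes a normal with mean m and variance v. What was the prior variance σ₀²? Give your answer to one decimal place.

σ₀² = 109.6

Posterior precision equals prior precision plus data precision: 1/σ_n² = 1/σ₀² + n/σ².
So 1/σ₀² = 1/3.2432 − 19/63.5 = 0.308337 − 0.299213 = 0.009124.
Hence σ₀² = 1/0.009124 ≈ 109.6.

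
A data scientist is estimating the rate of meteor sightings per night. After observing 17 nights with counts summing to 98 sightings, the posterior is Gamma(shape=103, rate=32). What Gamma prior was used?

Gamma–Poisson conjugacy: posterior shape = α + Σxᵢ, posterior rate = β + n.
So α = 103 − 98 = 5 and β = 32 − 17 = 15.

Gamma(shape=5, rate=15)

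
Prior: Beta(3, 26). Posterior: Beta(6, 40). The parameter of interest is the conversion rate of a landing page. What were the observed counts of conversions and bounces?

3 conversions and 14 bounces

Under Beta–binomial conjugacy the posterior parameters are (α+s, β+f).
Match parameters: s=6−3=3, f=40−26=14.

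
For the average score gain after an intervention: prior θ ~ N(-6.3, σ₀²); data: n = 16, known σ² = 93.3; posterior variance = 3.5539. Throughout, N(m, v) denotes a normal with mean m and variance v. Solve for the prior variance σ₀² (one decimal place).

σ₀² = 9.1

Posterior precision equals prior precision plus data precision: 1/σ_n² = 1/σ₀² + n/σ².
So 1/σ₀² = 1/3.5539 − 16/93.3 = 0.281381 − 0.171490 = 0.109891.
Hence σ₀² = 1/0.109891 ≈ 9.1.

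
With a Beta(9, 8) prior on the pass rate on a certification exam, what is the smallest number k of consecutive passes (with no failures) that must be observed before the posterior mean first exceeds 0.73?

After k passes and 0 failures the posterior is Beta(9+k, 8), with mean (9+k)/(9+8+k).
Set (9+k)/(17+k) > 0.73 and solve: k > (0.73·17 − 9)/(1 − 0.73) = 12.630.
The smallest integer exceeding 12.630 is 13, and checking k=13: (22)/(30) = 0.7333 > 0.73.

k = 13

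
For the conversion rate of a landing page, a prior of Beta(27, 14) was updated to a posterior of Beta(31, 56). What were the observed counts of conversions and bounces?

4 conversions and 42 bounces

Under Beta–binomial conjugacy the posterior parameters are (α+s, β+f).
So s = 31 − 27 = 4 and f = 56 − 14 = 42.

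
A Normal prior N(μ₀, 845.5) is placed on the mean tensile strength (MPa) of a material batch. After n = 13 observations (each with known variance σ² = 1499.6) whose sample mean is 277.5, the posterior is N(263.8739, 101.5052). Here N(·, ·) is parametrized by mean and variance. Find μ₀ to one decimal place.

With known observation variance, the Normal–Normal posterior has precision τ_n = τ₀ + n/σ² and mean μ_n = (τ₀μ₀ + (n/σ²)x̄)/τ_n.
Here τ₀ = 1/845.5 = 0.001183 and τ_data = 13/1499.6 = 0.008669, so τ_n = 0.009852.
Rearranging for μ₀: μ₀ = (μ_n·τ_n − τ_data·x̄)/τ₀ = (263.8739·0.009852 − 0.008669·277.5) / 0.001183 = 0.194038/0.001183 ≈ 164.0.

μ₀ = 164.0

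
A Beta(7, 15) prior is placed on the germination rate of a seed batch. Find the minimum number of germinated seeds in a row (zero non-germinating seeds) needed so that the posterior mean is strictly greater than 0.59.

k = 15

After k germinated seeds and 0 non-germinating seeds the posterior is Beta(7+k, 15), with mean (7+k)/(7+15+k).
Set (7+k)/(22+k) > 0.59 and solve: k > (0.59·22 − 7)/(1 − 0.59) = 14.585.
The smallest integer exceeding 14.585 is 15.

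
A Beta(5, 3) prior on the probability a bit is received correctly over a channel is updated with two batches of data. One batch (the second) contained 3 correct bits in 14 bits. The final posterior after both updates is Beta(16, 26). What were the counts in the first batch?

Because Beta–binomial updating is additive in the counts, the combined data contributed (α_post−α_prior, β_post−β_prior) successes and failures.
Total across both batches: 16−5=11 correct bits, 26−3=23 errors.
Subtract the second batch: 11−3=8 correct bits and 23−11=12 errors.

8 correct bits and 12 errors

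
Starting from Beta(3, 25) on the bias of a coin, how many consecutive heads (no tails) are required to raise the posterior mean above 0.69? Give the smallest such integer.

After k heads and 0 tails the posterior is Beta(3+k, 25), with mean (3+k)/(3+25+k).
Set (3+k)/(28+k) > 0.69 and solve: k > (0.69·28 − 3)/(1 − 0.69) = 52.645.
The smallest integer exceeding 52.645 is 53, and checking k=53: (56)/(81) = 0.6914 > 0.69.

k = 53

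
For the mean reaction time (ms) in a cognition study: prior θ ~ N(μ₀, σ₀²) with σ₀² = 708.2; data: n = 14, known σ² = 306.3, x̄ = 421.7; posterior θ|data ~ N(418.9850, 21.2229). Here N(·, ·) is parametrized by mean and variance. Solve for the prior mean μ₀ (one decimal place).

With known observation variance, the Normal–Normal posterior has precision τ_n = τ₀ + n/σ² and mean μ_n = (τ₀μ₀ + (n/σ²)x̄)/τ_n.
Here τ₀ = 1/708.2 = 0.001412 and τ_data = 14/306.3 = 0.045707, so τ_n = 0.047119.
Rearranging for μ₀: μ₀ = (μ_n·τ_n − τ_data·x̄)/τ₀ = (418.9850·0.047119 − 0.045707·421.7) / 0.001412 = 0.467512/0.001412 ≈ 331.1.

μ₀ = 331.1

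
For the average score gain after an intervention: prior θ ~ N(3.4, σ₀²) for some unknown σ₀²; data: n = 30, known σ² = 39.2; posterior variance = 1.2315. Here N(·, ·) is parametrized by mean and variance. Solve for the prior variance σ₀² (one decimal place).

σ₀² = 21.4

For the Normal–Normal model with known σ², precisions add: τ_n = τ₀ + n/σ².
So 1/σ₀² = 1/1.2315 − 30/39.2 = 0.812018 − 0.765306 = 0.046712.
Hence σ₀² = 1/0.046712 ≈ 21.4.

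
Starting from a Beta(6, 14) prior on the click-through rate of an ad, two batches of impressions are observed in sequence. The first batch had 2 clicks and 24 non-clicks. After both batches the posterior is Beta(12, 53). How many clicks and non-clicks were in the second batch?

Sequential conjugate updates are equivalent to a single update on the pooled data, so total successes = posterior α − prior α and total failures = posterior β − prior β.
Total across both batches: 12−6=6 clicks, 53−14=39 non-clicks.
Subtract the first batch: 6−2=4 clicks and 39−24=15 non-clicks.

4 clicks and 15 non-clicks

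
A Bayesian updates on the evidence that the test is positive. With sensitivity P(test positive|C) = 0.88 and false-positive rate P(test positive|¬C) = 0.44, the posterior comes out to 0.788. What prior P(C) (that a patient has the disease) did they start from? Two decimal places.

Bayes' rule in odds form gives O(C|E) = O(C)·[P(E|C)/P(E|¬C)], hence O(C) = O(C|E)/LR.
Posterior odds = 0.788/(1−0.788) = 3.7170. LR = 0.88/0.44 = 2.0000.
Prior odds = 3.7170/2.0000 = 1.8585, so P(C) = 1.8585/(1+1.8585) ≈ 0.65.

P(C) = 0.65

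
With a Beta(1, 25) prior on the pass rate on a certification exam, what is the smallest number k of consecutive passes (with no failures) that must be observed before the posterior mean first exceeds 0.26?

After k passes and 0 failures the posterior is Beta(1+k, 25), with mean (1+k)/(1+25+k).
Set (1+k)/(26+k) > 0.26 and solve: k > (0.26·26 − 1)/(1 − 0.26) = 7.784.
The smallest integer exceeding 7.784 is 8.

k = 8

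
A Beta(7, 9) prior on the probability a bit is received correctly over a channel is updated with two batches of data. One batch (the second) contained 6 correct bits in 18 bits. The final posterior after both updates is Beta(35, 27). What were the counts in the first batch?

22 correct bits and 6 errors

Because Beta–binomial updating is additive in the counts, the combined data contributed (α_post−α_prior, β_post−β_prior) successes and failures.
Total across both batches: 35−7=28 correct bits, 27−9=18 errors.
Subtract the second batch: 28−6=22 correct bits and 18−12=6 errors.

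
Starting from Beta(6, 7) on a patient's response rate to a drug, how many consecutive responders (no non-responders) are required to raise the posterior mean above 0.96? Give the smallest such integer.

After k responders and 0 non-responders the posterior is Beta(6+k, 7), with mean (6+k)/(6+7+k).
Set (6+k)/(13+k) > 0.96 and solve: k > (0.96·13 − 6)/(1 − 0.96) = 162.000.
The smallest integer exceeding 162.000 is 163, and checking k=163: (169)/(176) = 0.9602 > 0.96.

k = 163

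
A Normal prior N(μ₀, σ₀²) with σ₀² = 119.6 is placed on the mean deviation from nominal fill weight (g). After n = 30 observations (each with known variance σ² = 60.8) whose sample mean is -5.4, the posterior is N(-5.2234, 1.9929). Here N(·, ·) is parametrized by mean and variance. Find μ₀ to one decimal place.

μ₀ = 5.2

With known observation variance, the Normal–Normal posterior has precision τ_n = τ₀ + n/σ² and mean μ_n = (τ₀μ₀ + (n/σ²)x̄)/τ_n.
Here τ₀ = 1/119.6 = 0.008361 and τ_data = 30/60.8 = 0.493421, so τ_n = 0.501782.
Rearranging for μ₀: μ₀ = (μ_n·τ_n − τ_data·x̄)/τ₀ = (-5.2234·0.501782 − 0.493421·-5.4) / 0.008361 = 0.043465/0.008361 ≈ 5.2.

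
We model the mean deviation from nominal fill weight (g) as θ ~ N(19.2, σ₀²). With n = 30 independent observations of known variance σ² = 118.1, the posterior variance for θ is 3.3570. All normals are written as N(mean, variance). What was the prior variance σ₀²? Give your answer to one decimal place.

σ₀² = 22.8

Posterior precision equals prior precision plus data precision: 1/σ_n² = 1/σ₀² + n/σ².
So 1/σ₀² = 1/3.3570 − 30/118.1 = 0.297885 − 0.254022 = 0.043863.
Hence σ₀² = 1/0.043863 ≈ 22.8.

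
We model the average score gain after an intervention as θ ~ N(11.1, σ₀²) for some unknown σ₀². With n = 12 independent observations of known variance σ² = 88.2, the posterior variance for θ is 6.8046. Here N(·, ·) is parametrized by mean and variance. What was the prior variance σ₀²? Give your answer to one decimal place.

Posterior precision equals prior precision plus data precision: 1/σ_n² = 1/σ₀² + n/σ².
So 1/σ₀² = 1/6.8046 − 12/88.2 = 0.146959 − 0.136054 = 0.010905.
Hence σ₀² = 1/0.010905 ≈ 91.7.

σ₀² = 91.7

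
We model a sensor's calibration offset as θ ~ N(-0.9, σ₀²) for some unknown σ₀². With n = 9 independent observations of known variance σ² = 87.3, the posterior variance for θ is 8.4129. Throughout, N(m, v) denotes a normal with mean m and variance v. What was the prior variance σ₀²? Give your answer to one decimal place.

σ₀² = 63.4

For the Normal–Normal model with known σ², precisions add: τ_n = τ₀ + n/σ².
So 1/σ₀² = 1/8.4129 − 9/87.3 = 0.118865 − 0.103093 = 0.015772.
Hence σ₀² = 1/0.015772 ≈ 63.4.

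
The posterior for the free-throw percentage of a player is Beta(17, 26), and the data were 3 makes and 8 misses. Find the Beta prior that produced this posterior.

Beta(14, 18)

Under Beta–binomial conjugacy the posterior parameters are (a+s, b+f).
Subtract the data counts: 17−3=14, 26−8=18.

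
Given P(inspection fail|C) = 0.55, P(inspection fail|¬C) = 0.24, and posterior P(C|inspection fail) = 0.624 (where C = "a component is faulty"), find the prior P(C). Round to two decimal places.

Bayes' rule in odds form gives O(C|E) = O(C)·[P(E|C)/P(E|¬C)], hence O(C) = O(C|E)/LR.
Posterior odds = 0.624/(1−0.624) = 1.6596. LR = 0.55/0.24 = 2.2917.
Prior odds = 1.6596/2.2917 = 0.7242, so P(C) = 0.7242/(1+0.7242) ≈ 0.42.

P(C) = 0.42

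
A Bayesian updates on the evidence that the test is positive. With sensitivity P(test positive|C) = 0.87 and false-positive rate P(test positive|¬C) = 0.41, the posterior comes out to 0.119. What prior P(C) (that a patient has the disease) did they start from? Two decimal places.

In odds form, posterior odds = prior odds × likelihood ratio, so prior odds = posterior odds ÷ LR.
Posterior odds = 0.119/(1−0.119) = 0.1351. LR = 0.87/0.41 = 2.1220.
Prior odds = 0.1351/2.1220 = 0.0637, so P(C) = 0.0637/(1+0.0637) ≈ 0.06.

P(C) = 0.06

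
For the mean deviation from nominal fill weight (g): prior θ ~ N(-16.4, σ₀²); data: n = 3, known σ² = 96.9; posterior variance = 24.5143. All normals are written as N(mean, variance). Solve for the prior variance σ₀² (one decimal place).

For the Normal–Normal model with known σ², precisions add: τ_n = τ₀ + n/σ².
So 1/σ₀² = 1/24.5143 − 3/96.9 = 0.040793 − 0.030960 = 0.009833.
Hence σ₀² = 1/0.009833 ≈ 101.7.

σ₀² = 101.7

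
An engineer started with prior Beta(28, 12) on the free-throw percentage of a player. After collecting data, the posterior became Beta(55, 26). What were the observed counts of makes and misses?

27 makes and 14 misses

Beta is conjugate to the binomial likelihood: posterior = Beta(α+s, β+f).
So s = 55 − 28 = 27 and f = 26 − 12 = 14.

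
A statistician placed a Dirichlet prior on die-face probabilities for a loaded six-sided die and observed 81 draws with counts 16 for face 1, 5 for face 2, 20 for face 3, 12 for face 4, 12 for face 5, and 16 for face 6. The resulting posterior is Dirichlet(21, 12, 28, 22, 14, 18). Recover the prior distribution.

Dirichlet(5, 7, 8, 10, 2, 2)

For a Dirichlet(α) prior with multinomial counts c, the posterior is Dirichlet(α + c) componentwise.
Subtract each count from the matching posterior parameter: 21−16=5, 12−5=7, 28−20=8, 22−12=10, 14−12=2, 18−16=2.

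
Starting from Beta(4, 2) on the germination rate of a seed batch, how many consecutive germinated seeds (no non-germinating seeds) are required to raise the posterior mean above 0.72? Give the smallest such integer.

k = 2

After k germinated seeds and 0 non-germinating seeds the posterior is Beta(4+k, 2), with mean (4+k)/(4+2+k).
Set (4+k)/(6+k) > 0.72 and solve: k > (0.72·6 − 4)/(1 − 0.72) = 1.143.
The smallest integer exceeding 1.143 is 2.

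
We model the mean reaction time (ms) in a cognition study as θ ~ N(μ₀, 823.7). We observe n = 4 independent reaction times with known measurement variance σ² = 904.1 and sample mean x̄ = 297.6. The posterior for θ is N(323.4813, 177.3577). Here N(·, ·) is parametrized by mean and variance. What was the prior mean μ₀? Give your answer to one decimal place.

μ₀ = 417.8

The posterior mean is a precision-weighted average: μ_n = (τ₀μ₀ + τ_data·x̄)/(τ₀+τ_data), with τ₀=1/σ₀² and τ_data=n/σ².
Here τ₀ = 1/823.7 = 0.001214 and τ_data = 4/904.1 = 0.004424, so τ_n = 0.005638.
Rearranging for μ₀: μ₀ = (μ_n·τ_n − τ_data·x̄)/τ₀ = (323.4813·0.005638 − 0.004424·297.6) / 0.001214 = 0.507205/0.001214 ≈ 417.8.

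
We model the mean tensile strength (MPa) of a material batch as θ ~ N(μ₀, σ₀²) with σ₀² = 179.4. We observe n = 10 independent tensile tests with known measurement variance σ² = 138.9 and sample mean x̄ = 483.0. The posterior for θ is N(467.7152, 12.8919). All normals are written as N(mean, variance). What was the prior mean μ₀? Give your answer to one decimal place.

With known observation variance, the Normal–Normal posterior has precision τ_n = τ₀ + n/σ² and mean μ_n = (τ₀μ₀ + (n/σ²)x̄)/τ_n.
Here τ₀ = 1/179.4 = 0.005574 and τ_data = 10/138.9 = 0.071994, so τ_n = 0.077568.
Rearranging for μ₀: μ₀ = (μ_n·τ_n − τ_data·x̄)/τ₀ = (467.7152·0.077568 − 0.071994·483.0) / 0.005574 = 1.506631/0.005574 ≈ 270.3.

μ₀ = 270.3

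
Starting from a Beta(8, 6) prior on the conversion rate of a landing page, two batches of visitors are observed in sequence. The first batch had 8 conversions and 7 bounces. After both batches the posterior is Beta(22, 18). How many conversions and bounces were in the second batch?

6 conversions and 5 bounces

Because Beta–binomial updating is additive in the counts, the combined data contributed (α_post−α_prior, β_post−β_prior) successes and failures.
Total across both batches: 22−8=14 conversions, 18−6=12 bounces.
Subtract the first batch: 14−8=6 conversions and 12−7=5 bounces.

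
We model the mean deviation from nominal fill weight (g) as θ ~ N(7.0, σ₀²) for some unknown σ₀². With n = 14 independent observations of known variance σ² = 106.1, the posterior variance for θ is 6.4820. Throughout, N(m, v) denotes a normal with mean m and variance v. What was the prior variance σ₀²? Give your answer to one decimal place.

σ₀² = 44.8

Posterior precision equals prior precision plus data precision: 1/σ_n² = 1/σ₀² + n/σ².
So 1/σ₀² = 1/6.4820 − 14/106.1 = 0.154273 − 0.131951 = 0.022322.
Hence σ₀² = 1/0.022322 ≈ 44.8.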